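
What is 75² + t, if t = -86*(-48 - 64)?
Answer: 15257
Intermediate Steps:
t = 9632 (t = -86*(-112) = 9632)
75² + t = 75² + 9632 = 5625 + 9632 = 15257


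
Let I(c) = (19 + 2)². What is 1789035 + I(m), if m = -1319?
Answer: 1789476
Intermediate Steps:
I(c) = 441 (I(c) = 21² = 441)
1789035 + I(m) = 1789035 + 441 = 1789476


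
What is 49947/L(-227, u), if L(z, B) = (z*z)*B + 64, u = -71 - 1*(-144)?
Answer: 49947/3761681 ≈ 0.013278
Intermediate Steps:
u = 73 (u = -71 + 144 = 73)
L(z, B) = 64 + B*z² (L(z, B) = z²*B + 64 = B*z² + 64 = 64 + B*z²)
49947/L(-227, u) = 49947/(64 + 73*(-227)²) = 49947/(64 + 73*51529) = 49947/(64 + 3761617) = 49947/3761681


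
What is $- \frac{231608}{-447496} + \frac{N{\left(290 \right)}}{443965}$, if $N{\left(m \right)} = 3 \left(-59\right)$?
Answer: $\frac{98040686}{189573055} \approx 0.51717$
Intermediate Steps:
$N{\left(m \right)} = -177$
$- \frac{231608}{-447496} + \frac{N{\left(290 \right)}}{443965} = - \frac{231608}{-447496} - \frac{177}{443965} = \left(-231608\right) \left(- \frac{1}{447496}\right) - \frac{177}{443965} = \frac{221}{427} - \frac{177}{443965} = \frac{98040686}{189573055}$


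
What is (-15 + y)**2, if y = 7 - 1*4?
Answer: 144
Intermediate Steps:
y = 3 (y = 7 - 4 = 3)
(-15 + y)**2 = (-15 + 3)**2 = (-12)**2 = 144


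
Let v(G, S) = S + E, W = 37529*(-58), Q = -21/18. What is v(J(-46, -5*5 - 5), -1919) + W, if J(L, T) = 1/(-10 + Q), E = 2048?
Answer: -2176553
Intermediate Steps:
Q = -7/6 (Q = -21*1/18 = -7/6 ≈ -1.1667)
W = -2176682
J(L, T) = -6/67 (J(L, T) = 1/(-10 - 7/6) = 1/(-67/6) = -6/67)
v(G, S) = 2048 + S (v(G, S) = S + 2048 = 2048 + S)
v(J(-46, -5*5 - 5), -1919) + W = (2048 - 1919) - 2176682 = 129 - 2176682 = -2176553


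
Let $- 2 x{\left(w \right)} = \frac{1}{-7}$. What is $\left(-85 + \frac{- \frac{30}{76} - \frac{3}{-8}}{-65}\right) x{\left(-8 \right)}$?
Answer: $- \frac{119971}{19760} \approx -6.0714$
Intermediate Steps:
$x{\left(w \right)} = \frac{1}{14}$ ($x{\left(w \right)} = - \frac{1}{2 \left(-7\right)} = \left(- \frac{1}{2}\right) \left(- \frac{1}{7}\right) = \frac{1}{14}$)
$\left(-85 + \frac{- \frac{30}{76} - \frac{3}{-8}}{-65}\right) x{\left(-8 \right)} = \left(-85 + \frac{- \frac{30}{76} - \frac{3}{-8}}{-65}\right) \frac{1}{14} = \left(-85 + \left(\left(-30\right) \frac{1}{76} - - \frac{3}{8}\right) \left(- \frac{1}{65}\right)\right) \frac{1}{14} = \left(-85 + \left(- \frac{15}{38} + \frac{3}{8}\right) \left(- \frac{1}{65}\right)\right) \frac{1}{14} = \left(-85 - - \frac{3}{9880}\right) \frac{1}{14} = \left(-85 + \frac{3}{9880}\right) \frac{1}{14} = \left(- \frac{839797}{9880}\right) \frac{1}{14} = - \frac{119971}{19760}$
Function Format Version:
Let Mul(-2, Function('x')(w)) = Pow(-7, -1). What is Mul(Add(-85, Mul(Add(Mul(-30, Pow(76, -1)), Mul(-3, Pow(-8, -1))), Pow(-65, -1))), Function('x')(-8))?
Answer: Rational(-119971, 19760) ≈ -6.0714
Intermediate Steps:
Function('x')(w) = Rational(1, 14) (Function('x')(w) = Mul(Rational(-1, 2), Pow(-7, -1)) = Mul(Rational(-1, 2), Rational(-1, 7)) = Rational(1, 14))
Mul(Add(-85, Mul(Add(Mul(-30, Pow(76, -1)), Mul(-3, Pow(-8, -1))), Pow(-65, -1))), Function('x')(-8)) = Mul(Add(-85, Mul(Add(Mul(-30, Pow(76, -1)), Mul(-3, Pow(-8, -1))), Pow(-65, -1))), Rational(1, 14)) = Mul(Add(-85, Mul(Add(Mul(-30, Rational(1, 76)), Mul(-3, Rational(-1, 8))), Rational(-1, 65))), Rational(1, 14)) = Mul(Add(-85, Mul(Add(Rational(-15, 38), Rational(3, 8)), Rational(-1, 65))), Rational(1, 14)) = Mul(Add(-85, Mul(Rational(-3, 152), Rational(-1, 65))), Rational(1, 14)) = Mul(Add(-85, Rational(3, 9880)), Rational(1, 14)) = Mul(Rational(-839797, 9880), Rational(1, 14)) = Rational(-119971, 19760)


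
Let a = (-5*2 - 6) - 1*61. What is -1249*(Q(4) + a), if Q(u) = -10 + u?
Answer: 103667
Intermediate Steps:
a = -77 (a = (-10 - 6) - 61 = -16 - 61 = -77)
-1249*(Q(4) + a) = -1249*((-10 + 4) - 77) = -1249*(-6 - 77) = -1249*(-83) = 103667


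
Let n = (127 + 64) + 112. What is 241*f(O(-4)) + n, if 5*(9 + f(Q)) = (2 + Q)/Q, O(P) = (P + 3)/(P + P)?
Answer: -5233/5 ≈ -1046.6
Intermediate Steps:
n = 303 (n = 191 + 112 = 303)
O(P) = (3 + P)/(2*P) (O(P) = (3 + P)/((2*P)) = (3 + P)*(1/(2*P)) = (3 + P)/(2*P))
f(Q) = -9 + (2 + Q)/(5*Q) (f(Q) = -9 + ((2 + Q)/Q)/5 = -9 + (2 + Q)/(5*Q))
241*f(O(-4)) + n = 241*(2*(1 - 11*(3 - 4)/(-4))/(5*(((1/2)*(3 - 4)/(-4))))) + 303 = 241*(2*(1 - 11*(-1)*(-1)/4)/(5*(((1/2)*(-1/4)*(-1))))) + 303 = 241*(2*(1 - 22*1/8)/(5*(1/8))) + 303 = 241*((2/5)*8*(1 - 11/4)) + 303 = 241*((2/5)*8*(-7/4)) + 303 = 241*(-28/5) + 303 = -6748/5 + 303 = -5233/5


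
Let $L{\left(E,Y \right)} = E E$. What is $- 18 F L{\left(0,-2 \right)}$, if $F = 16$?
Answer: $0$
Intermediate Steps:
$L{\left(E,Y \right)} = E^{2}$
$- 18 F L{\left(0,-2 \right)} = \left(-18\right) 16 \cdot 0^{2} = \left(-288\right) 0 = 0$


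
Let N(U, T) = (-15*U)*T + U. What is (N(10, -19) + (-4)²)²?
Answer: 8271376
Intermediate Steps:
N(U, T) = U - 15*T*U (N(U, T) = -15*T*U + U = U - 15*T*U)
(N(10, -19) + (-4)²)² = (10*(1 - 15*(-19)) + (-4)²)² = (10*(1 + 285) + 16)² = (10*286 + 16)² = (2860 + 16)² = 2876² = 8271376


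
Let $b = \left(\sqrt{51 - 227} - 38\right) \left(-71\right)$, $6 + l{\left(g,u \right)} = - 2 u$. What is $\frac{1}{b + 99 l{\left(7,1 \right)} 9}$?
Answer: $\frac{i}{2 \left(- 2215 i + 142 \sqrt{11}\right)} \approx -0.00021597 + 4.592 \cdot 10^{-5} i$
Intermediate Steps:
$l{\left(g,u \right)} = -6 - 2 u$
$b = 2698 - 284 i \sqrt{11}$ ($b = \left(\sqrt{-176} - 38\right) \left(-71\right) = \left(4 i \sqrt{11} - 38\right) \left(-71\right) = \left(-38 + 4 i \sqrt{11}\right) \left(-71\right) = 2698 - 284 i \sqrt{11} \approx 2698.0 - 941.92 i$)
$\frac{1}{b + 99 l{\left(7,1 \right)} 9} = \frac{1}{\left(2698 - 284 i \sqrt{11}\right) + 99 \left(-6 - 2\right) 9} = \frac{1}{\left(2698 - 284 i \sqrt{11}\right) + 99 \left(-8\right) 9} = \frac{1}{\left(2698 - 284 i \sqrt{11}\right) - 7128} = \frac{1}{-4430 - 284 i \sqrt{11}}$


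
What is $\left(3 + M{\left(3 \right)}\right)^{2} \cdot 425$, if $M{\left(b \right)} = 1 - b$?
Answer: $425$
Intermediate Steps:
$\left(3 + M{\left(3 \right)}\right)^{2} \cdot 425 = \left(3 + \left(1 - 3\right)\right)^{2} \cdot 425 = \left(3 - 2\right)^{2} \cdot 425 = 1^{2} \cdot 425 = 1 \cdot 425 = 425$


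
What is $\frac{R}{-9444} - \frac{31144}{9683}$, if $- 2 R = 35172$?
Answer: $- \frac{20639783}{15241042} \approx -1.3542$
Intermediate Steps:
$R = -17586$ ($R = \left(- \frac{1}{2}\right) 35172 = -17586$)
$\frac{R}{-9444} - \frac{31144}{9683} = - \frac{17586}{-9444} - \frac{31144}{9683} = \left(-17586\right) \left(- \frac{1}{9444}\right) - \frac{31144}{9683} = \frac{2931}{1574} - \frac{31144}{9683} = - \frac{20639783}{15241042}$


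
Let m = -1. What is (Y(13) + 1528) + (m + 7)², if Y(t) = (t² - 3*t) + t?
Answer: 1707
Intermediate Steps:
Y(t) = t² - 2*t
(Y(13) + 1528) + (m + 7)² = (13*(-2 + 13) + 1528) + (-1 + 7)² = (13*11 + 1528) + 6² = (143 + 1528) + 36 = 1671 + 36 = 1707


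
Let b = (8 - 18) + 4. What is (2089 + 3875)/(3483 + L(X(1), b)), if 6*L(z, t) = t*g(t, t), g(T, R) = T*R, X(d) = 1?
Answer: 1988/1149 ≈ 1.7302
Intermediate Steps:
g(T, R) = R*T
b = -6 (b = -10 + 4 = -6)
L(z, t) = t³/6 (L(z, t) = (t*(t*t))/6 = (t*t²)/6 = t³/6)
(2089 + 3875)/(3483 + L(X(1), b)) = (2089 + 3875)/(3483 + (⅙)*(-6)³) = 5964/(3483 + (⅙)*(-216)) = 5964/(3483 - 36) = 5964/3447 = 5964*(1/3447) = 1988/1149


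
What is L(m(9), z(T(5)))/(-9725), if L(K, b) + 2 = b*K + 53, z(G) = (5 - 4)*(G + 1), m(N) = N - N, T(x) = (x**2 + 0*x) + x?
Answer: -51/9725 ≈ -0.0052442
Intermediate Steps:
T(x) = x + x**2 (T(x) = (x**2 + 0) + x = x**2 + x = x + x**2)
m(N) = 0
z(G) = 1 + G (z(G) = 1*(1 + G) = 1 + G)
L(K, b) = 51 + K*b (L(K, b) = -2 + (b*K + 53) = -2 + (K*b + 53) = -2 + (53 + K*b) = 51 + K*b)
L(m(9), z(T(5)))/(-9725) = (51 + 0*(1 + 5*(1 + 5)))/(-9725) = (51 + 0*(1 + 5*6))*(-1/9725) = (51 + 0*(1 + 30))*(-1/9725) = (51 + 0*31)*(-1/9725) = (51 + 0)*(-1/9725) = 51*(-1/9725) = -51/9725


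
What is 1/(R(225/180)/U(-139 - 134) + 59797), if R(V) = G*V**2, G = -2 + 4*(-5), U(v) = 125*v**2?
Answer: 2981160/178264424509 ≈ 1.6723e-5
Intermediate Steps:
G = -22 (G = -2 - 20 = -22)
R(V) = -22*V**2
1/(R(225/180)/U(-139 - 134) + 59797) = 1/((-22*(225/180)**2)/((125*(-139 - 134)**2)) + 59797) = 1/((-22*(225*(1/180))**2)/((125*(-273)**2)) + 59797) = 1/((-22*(5/4)**2)/((125*74529)) + 59797) = 1/(-22*25/16/9316125 + 59797) = 1/(-275/8*1/9316125 + 59797) = 1/(-11/2981160 + 59797) = 1/(178264424509/2981160) = 2981160/178264424509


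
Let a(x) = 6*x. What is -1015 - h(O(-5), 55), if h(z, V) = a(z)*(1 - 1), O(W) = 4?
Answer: -1015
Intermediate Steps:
h(z, V) = 0 (h(z, V) = (6*z)*(1 - 1) = (6*z)*0 = 0)
-1015 - h(O(-5), 55) = -1015 - 1*0 = -1015 + 0 = -1015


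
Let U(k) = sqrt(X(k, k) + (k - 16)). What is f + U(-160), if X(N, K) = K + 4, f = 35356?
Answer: 35356 + 2*I*sqrt(83) ≈ 35356.0 + 18.221*I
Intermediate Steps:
X(N, K) = 4 + K
U(k) = sqrt(-12 + 2*k) (U(k) = sqrt((4 + k) + (k - 16)) = sqrt((4 + k) + (-16 + k)) = sqrt(-12 + 2*k))
f + U(-160) = 35356 + sqrt(-12 + 2*(-160)) = 35356 + sqrt(-12 - 320) = 35356 + sqrt(-332) = 35356 + 2*I*sqrt(83)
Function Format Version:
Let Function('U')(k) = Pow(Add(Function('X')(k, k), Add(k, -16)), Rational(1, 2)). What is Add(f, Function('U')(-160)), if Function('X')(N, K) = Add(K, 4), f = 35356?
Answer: Add(35356, Mul(2, I, Pow(83, Rational(1, 2)))) ≈ Add(35356., Mul(18.221, I))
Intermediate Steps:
Function('X')(N, K) = Add(4, K)
Function('U')(k) = Pow(Add(-12, Mul(2, k)), Rational(1, 2)) (Function('U')(k) = Pow(Add(Add(4, k), Add(k, -16)), Rational(1, 2)) = Pow(Add(Add(4, k), Add(-16, k)), Rational(1, 2)) = Pow(Add(-12, Mul(2, k)), Rational(1, 2)))
Add(f, Function('U')(-160)) = Add(35356, Pow(Add(-12, Mul(2, -160)), Rational(1, 2))) = Add(35356, Pow(Add(-12, -320), Rational(1, 2))) = Add(35356, Pow(-332, Rational(1, 2))) = Add(35356, Mul(2, I, Pow(83, Rational(1, 2))))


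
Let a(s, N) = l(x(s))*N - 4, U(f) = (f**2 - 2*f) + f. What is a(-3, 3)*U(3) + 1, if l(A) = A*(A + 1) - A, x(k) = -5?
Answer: 427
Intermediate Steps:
U(f) = f**2 - f
l(A) = -A + A*(1 + A) (l(A) = A*(1 + A) - A = -A + A*(1 + A))
a(s, N) = -4 + 25*N (a(s, N) = (-5)**2*N - 4 = 25*N - 4 = -4 + 25*N)
a(-3, 3)*U(3) + 1 = (-4 + 25*3)*(3*(-1 + 3)) + 1 = (-4 + 75)*(3*2) + 1 = 71*6 + 1 = 426 + 1 = 427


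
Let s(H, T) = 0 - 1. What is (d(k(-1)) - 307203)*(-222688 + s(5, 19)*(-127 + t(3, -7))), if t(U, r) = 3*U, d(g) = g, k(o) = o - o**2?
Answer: 68374616850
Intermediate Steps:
s(H, T) = -1
(d(k(-1)) - 307203)*(-222688 + s(5, 19)*(-127 + t(3, -7))) = (-(1 - 1*(-1)) - 307203)*(-222688 - (-127 + 3*3)) = (-(1 + 1) - 307203)*(-222688 - (-127 + 9)) = (-1*2 - 307203)*(-222688 - 1*(-118)) = (-2 - 307203)*(-222688 + 118) = -307205*(-222570) = 68374616850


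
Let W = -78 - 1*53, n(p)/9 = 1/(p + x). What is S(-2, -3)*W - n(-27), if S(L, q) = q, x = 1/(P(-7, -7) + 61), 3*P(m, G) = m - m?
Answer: 647427/1646 ≈ 393.33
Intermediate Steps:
P(m, G) = 0 (P(m, G) = (m - m)/3 = (⅓)*0 = 0)
x = 1/61 (x = 1/(0 + 61) = 1/61 ≈ 0.016393)
n(p) = 9/(1/61 + p) (n(p) = 9/(p + 1/61) = 9/(1/61 + p))
W = -131 (W = -78 - 53 = -131)
S(-2, -3)*W - n(-27) = -3*(-131) - 549/(1 + 61*(-27)) = 393 - 549/(1 - 1647) = 393 - 549/(-1646) = 393 - 549*(-1)/1646 = 393 - 1*(-549/1646) = 393 + 549/1646 = 647427/1646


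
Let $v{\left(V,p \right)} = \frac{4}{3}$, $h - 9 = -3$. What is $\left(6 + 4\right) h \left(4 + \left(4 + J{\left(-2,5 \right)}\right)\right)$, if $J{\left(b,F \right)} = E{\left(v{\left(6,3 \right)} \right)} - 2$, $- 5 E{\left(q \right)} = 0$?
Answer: $360$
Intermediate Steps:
$h = 6$ ($h = 9 - 3 = 6$)
$v{\left(V,p \right)} = \frac{4}{3}$ ($v{\left(V,p \right)} = 4 \cdot \frac{1}{3} = \frac{4}{3}$)
$E{\left(q \right)} = 0$ ($E{\left(q \right)} = \left(- \frac{1}{5}\right) 0 = 0$)
$J{\left(b,F \right)} = -2$ ($J{\left(b,F \right)} = 0 - 2 = -2$)
$\left(6 + 4\right) h \left(4 + \left(4 + J{\left(-2,5 \right)}\right)\right) = \left(6 + 4\right) 6 \left(4 + \left(4 - 2\right)\right) = 10 \cdot 6 \left(4 + 2\right) = 60 \cdot 6 = 360$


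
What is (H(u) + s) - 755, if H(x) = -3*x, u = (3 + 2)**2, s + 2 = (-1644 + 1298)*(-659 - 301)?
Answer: 331328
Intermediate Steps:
s = 332158 (s = -2 + (-1644 + 1298)*(-659 - 301) = -2 - 346*(-960) = -2 + 332160 = 332158)
u = 25 (u = 5**2 = 25)
(H(u) + s) - 755 = (-3*25 + 332158) - 755 = (-75 + 332158) - 755 = 332083 - 755 = 331328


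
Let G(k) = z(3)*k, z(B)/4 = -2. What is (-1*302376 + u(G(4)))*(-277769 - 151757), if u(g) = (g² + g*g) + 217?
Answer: 128905477386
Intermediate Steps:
z(B) = -8 (z(B) = 4*(-2) = -8)
G(k) = -8*k
u(g) = 217 + 2*g² (u(g) = (g² + g²) + 217 = 2*g² + 217 = 217 + 2*g²)
(-1*302376 + u(G(4)))*(-277769 - 151757) = (-1*302376 + (217 + 2*(-8*4)²))*(-277769 - 151757) = (-302376 + (217 + 2*(-32)²))*(-429526) = (-302376 + (217 + 2*1024))*(-429526) = (-302376 + (217 + 2048))*(-429526) = (-302376 + 2265)*(-429526) = -300111*(-429526) = 128905477386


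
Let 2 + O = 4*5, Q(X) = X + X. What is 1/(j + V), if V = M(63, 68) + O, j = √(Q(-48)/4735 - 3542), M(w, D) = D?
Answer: 203605/25895763 - I*√79412891510/51791526 ≈ 0.0078625 - 0.0054411*I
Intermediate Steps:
Q(X) = 2*X
j = I*√79412891510/4735 (j = √((2*(-48))/4735 - 3542) = √(-96*1/4735 - 3542) = √(-96/4735 - 3542) = √(-16771466/4735) = I*√79412891510/4735 ≈ 59.515*I)
O = 18 (O = -2 + 4*5 = -2 + 20 = 18)
V = 86 (V = 68 + 18 = 86)
1/(j + V) = 1/(I*√79412891510/4735 + 86) = 1/(86 + I*√79412891510/4735)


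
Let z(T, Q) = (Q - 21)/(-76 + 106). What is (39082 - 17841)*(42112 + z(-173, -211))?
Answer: 13415050924/15 ≈ 8.9434e+8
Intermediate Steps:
z(T, Q) = -7/10 + Q/30 (z(T, Q) = (-21 + Q)/30 = (-21 + Q)*(1/30) = -7/10 + Q/30)
(39082 - 17841)*(42112 + z(-173, -211)) = (39082 - 17841)*(42112 + (-7/10 + (1/30)*(-211))) = 21241*(42112 + (-7/10 - 211/30)) = 21241*(42112 - 116/15) = 21241*(631564/15) = 13415050924/15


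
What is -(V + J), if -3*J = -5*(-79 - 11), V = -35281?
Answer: 35431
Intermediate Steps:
J = -150 (J = -(-5)*(-79 - 11)/3 = -(-5)*(-90)/3 = -⅓*450 = -150)
-(V + J) = -(-35281 - 150) = -1*(-35431) = 35431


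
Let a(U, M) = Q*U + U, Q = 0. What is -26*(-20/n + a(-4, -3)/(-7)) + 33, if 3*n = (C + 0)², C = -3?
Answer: 4021/21 ≈ 191.48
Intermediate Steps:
n = 3 (n = (-3 + 0)²/3 = (⅓)*(-3)² = (⅓)*9 = 3)
a(U, M) = U (a(U, M) = 0*U + U = 0 + U = U)
-26*(-20/n + a(-4, -3)/(-7)) + 33 = -26*(-20/3 - 4/(-7)) + 33 = -26*(-20*⅓ - 4*(-⅐)) + 33 = -26*(-20/3 + 4/7) + 33 = -26*(-128/21) + 33 = 3328/21 + 33 = 4021/21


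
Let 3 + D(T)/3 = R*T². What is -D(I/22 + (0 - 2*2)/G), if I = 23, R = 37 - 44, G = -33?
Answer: 451/12 ≈ 37.583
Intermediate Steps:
R = -7
D(T) = -9 - 21*T² (D(T) = -9 + 3*(-7*T²) = -9 - 21*T²)
-D(I/22 + (0 - 2*2)/G) = -(-9 - 21*(23/22 + (0 - 2*2)/(-33))²) = -(-9 - 21*(23*(1/22) + (0 - 4)*(-1/33))²) = -(-9 - 21*(23/22 - 4*(-1/33))²) = -(-9 - 21*(23/22 + 4/33)²) = -(-9 - 21*(7/6)²) = -(-9 - 21*49/36) = -(-9 - 343/12) = -1*(-451/12) = 451/12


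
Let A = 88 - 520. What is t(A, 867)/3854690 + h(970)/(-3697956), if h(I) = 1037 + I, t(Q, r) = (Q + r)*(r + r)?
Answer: 30906609649/158383044596 ≈ 0.19514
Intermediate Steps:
A = -432
t(Q, r) = 2*r*(Q + r) (t(Q, r) = (Q + r)*(2*r) = 2*r*(Q + r))
t(A, 867)/3854690 + h(970)/(-3697956) = (2*867*(-432 + 867))/3854690 + (1037 + 970)/(-3697956) = (2*867*435)*(1/3854690) + 2007*(-1/3697956) = 754290*(1/3854690) - 223/410884 = 75429/385469 - 223/410884 = 30906609649/158383044596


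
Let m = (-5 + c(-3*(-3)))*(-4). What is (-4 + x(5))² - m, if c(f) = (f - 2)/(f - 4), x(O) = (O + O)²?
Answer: 46008/5 ≈ 9201.6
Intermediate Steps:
x(O) = 4*O² (x(O) = (2*O)² = 4*O²)
c(f) = (-2 + f)/(-4 + f)
m = 72/5 (m = (-5 + (-2 - 3*(-3))/(-4 - 3*(-3)))*(-4) = (-5 + (-2 + 9)/(-4 + 9))*(-4) = (-5 + 7/5)*(-4) = -18/5*(-4) = 72/5 ≈ 14.400)
(-4 + x(5))² - m = (-4 + 4*5²)² - 1*72/5 = (-4 + 4*25)² - 72/5 = (-4 + 100)² - 72/5 = 96² - 72/5 = 9216 - 72/5 = 46008/5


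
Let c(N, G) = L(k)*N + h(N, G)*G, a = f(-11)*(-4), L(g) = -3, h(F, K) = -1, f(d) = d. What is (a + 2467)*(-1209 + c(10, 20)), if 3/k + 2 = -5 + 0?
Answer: -3161349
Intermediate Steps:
k = -3/7 (k = 3/(-2 + (-5 + 0)) = 3/(-2 - 5) = 3/(-7) = 3*(-⅐) = -3/7 ≈ -0.42857)
a = 44 (a = -11*(-4) = 44)
c(N, G) = -G - 3*N (c(N, G) = -3*N - G = -G - 3*N)
(a + 2467)*(-1209 + c(10, 20)) = (44 + 2467)*(-1209 + (-1*20 - 3*10)) = 2511*(-1209 + (-20 - 30)) = 2511*(-1209 - 50) = 2511*(-1259) = -3161349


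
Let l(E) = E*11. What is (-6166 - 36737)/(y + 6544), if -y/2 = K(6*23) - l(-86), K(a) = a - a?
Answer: -42903/4652 ≈ -9.2225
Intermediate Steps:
K(a) = 0
l(E) = 11*E
y = -1892 (y = -2*(0 - 11*(-86)) = -2*(0 - 1*(-946)) = -2*(0 + 946) = -2*946 = -1892)
(-6166 - 36737)/(y + 6544) = (-6166 - 36737)/(-1892 + 6544) = -42903/4652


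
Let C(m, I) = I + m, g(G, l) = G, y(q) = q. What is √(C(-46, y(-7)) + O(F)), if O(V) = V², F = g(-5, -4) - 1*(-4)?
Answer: 2*I*√13 ≈ 7.2111*I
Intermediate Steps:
F = -1 (F = -5 - 1*(-4) = -5 + 4 = -1)
√(C(-46, y(-7)) + O(F)) = √((-7 - 46) + (-1)²) = √(-53 + 1) = √(-52) = 2*I*√13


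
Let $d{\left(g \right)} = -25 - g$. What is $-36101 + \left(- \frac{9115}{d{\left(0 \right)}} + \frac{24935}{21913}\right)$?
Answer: $- \frac{3915333991}{109565} \approx -35735.0$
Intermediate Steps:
$-36101 + \left(- \frac{9115}{d{\left(0 \right)}} + \frac{24935}{21913}\right) = -36101 - \left(- \frac{24935}{21913} + \frac{9115}{-25 - 0}\right) = -36101 - \left(- \frac{24935}{21913} + \frac{9115}{-25 + 0}\right) = -36101 - \left(- \frac{24935}{21913} + \frac{9115}{-25}\right) = -36101 + \left(\left(-9115\right) \left(- \frac{1}{25}\right) + \frac{24935}{21913}\right) = -36101 + \left(\frac{1823}{5} + \frac{24935}{21913}\right) = -36101 + \frac{40072074}{109565} = - \frac{3915333991}{109565}$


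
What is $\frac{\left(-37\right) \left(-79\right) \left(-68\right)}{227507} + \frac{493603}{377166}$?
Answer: $\frac{37331114897}{85807905162} \approx 0.43505$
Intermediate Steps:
$\frac{\left(-37\right) \left(-79\right) \left(-68\right)}{227507} + \frac{493603}{377166} = 2923 \left(-68\right) \frac{1}{227507} + 493603 \cdot \frac{1}{377166} = \left(-198764\right) \frac{1}{227507} + \frac{493603}{377166} = - \frac{198764}{227507} + \frac{493603}{377166} = \frac{37331114897}{85807905162}$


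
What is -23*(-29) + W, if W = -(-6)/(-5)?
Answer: 3329/5 ≈ 665.80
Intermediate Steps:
W = -6/5 (W = -(-6)*(-1)/5 = -2*⅗ = -6/5 ≈ -1.2000)
-23*(-29) + W = -23*(-29) - 6/5 = 667 - 6/5 = 3329/5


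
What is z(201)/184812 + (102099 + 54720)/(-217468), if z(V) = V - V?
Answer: -156819/217468 ≈ -0.72111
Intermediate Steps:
z(V) = 0
z(201)/184812 + (102099 + 54720)/(-217468) = 0/184812 + (102099 + 54720)/(-217468) = 0*(1/184812) + 156819*(-1/217468) = 0 - 156819/217468 = -156819/217468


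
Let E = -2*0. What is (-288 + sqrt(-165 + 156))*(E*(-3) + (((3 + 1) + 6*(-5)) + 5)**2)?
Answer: -127008 + 1323*I ≈ -1.2701e+5 + 1323.0*I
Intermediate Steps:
E = 0
(-288 + sqrt(-165 + 156))*(E*(-3) + (((3 + 1) + 6*(-5)) + 5)**2) = (-288 + sqrt(-165 + 156))*(0*(-3) + (((3 + 1) + 6*(-5)) + 5)**2) = (-288 + sqrt(-9))*(0 + ((4 - 30) + 5)**2) = (-288 + 3*I)*(0 + (-26 + 5)**2) = (-288 + 3*I)*(0 + (-21)**2) = (-288 + 3*I)*(0 + 441) = (-288 + 3*I)*441 = -127008 + 1323*I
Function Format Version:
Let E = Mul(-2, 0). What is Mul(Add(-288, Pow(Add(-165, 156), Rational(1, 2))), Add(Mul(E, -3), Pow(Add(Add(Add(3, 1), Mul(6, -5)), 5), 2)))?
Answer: Add(-127008, Mul(1323, I)) ≈ Add(-1.2701e+5, Mul(1323.0, I))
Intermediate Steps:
E = 0
Mul(Add(-288, Pow(Add(-165, 156), Rational(1, 2))), Add(Mul(E, -3), Pow(Add(Add(Add(3, 1), Mul(6, -5)), 5), 2))) = Mul(Add(-288, Pow(Add(-165, 156), Rational(1, 2))), Add(Mul(0, -3), Pow(Add(Add(Add(3, 1), Mul(6, -5)), 5), 2))) = Mul(Add(-288, Pow(-9, Rational(1, 2))), Add(0, Pow(Add(Add(4, -30), 5), 2))) = Mul(Add(-288, Mul(3, I)), Add(0, Pow(Add(-26, 5), 2))) = Mul(Add(-288, Mul(3, I)), Add(0, Pow(-21, 2))) = Mul(Add(-288, Mul(3, I)), Add(0, 441)) = Mul(Add(-288, Mul(3, I)), 441) = Add(-127008, Mul(1323, I))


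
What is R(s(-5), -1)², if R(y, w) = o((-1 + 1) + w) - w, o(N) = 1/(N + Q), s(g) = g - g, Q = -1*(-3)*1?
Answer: 9/4 ≈ 2.2500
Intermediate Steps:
Q = 3 (Q = 3*1 = 3)
s(g) = 0
o(N) = 1/(3 + N) (o(N) = 1/(N + 3) = 1/(3 + N))
R(y, w) = 1/(3 + w) - w (R(y, w) = 1/(3 + ((-1 + 1) + w)) - w = 1/(3 + (0 + w)) - w = 1/(3 + w) - w)
R(s(-5), -1)² = ((1 - 1*(-1)*(3 - 1))/(3 - 1))² = ((1 - 1*(-1)*2)/2)² = ((1 + 2)/2)² = ((½)*3)² = (3/2)² = 9/4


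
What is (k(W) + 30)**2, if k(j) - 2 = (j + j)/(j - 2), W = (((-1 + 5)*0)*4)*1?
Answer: 1024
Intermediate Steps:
W = 0 (W = ((4*0)*4)*1 = (0*4)*1 = 0*1 = 0)
k(j) = 2 + 2*j/(-2 + j) (k(j) = 2 + (j + j)/(j - 2) = 2 + (2*j)/(-2 + j) = 2 + 2*j/(-2 + j))
(k(W) + 30)**2 = (4*(-1 + 0)/(-2 + 0) + 30)**2 = (4*(-1)/(-2) + 30)**2 = (4*(-1/2)*(-1) + 30)**2 = (2 + 30)**2 = 32**2 = 1024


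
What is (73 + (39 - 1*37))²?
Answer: 5625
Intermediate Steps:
(73 + (39 - 1*37))² = (73 + (39 - 37))² = (73 + 2)² = 75² = 5625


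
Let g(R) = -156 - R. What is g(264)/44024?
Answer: -105/11006 ≈ -0.0095402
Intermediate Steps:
g(264)/44024 = (-156 - 1*264)/44024 = (-156 - 264)*(1/44024) = -420*1/44024 = -105/11006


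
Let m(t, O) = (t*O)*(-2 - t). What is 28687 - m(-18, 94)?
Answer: 55759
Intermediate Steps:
m(t, O) = O*t*(-2 - t) (m(t, O) = (O*t)*(-2 - t) = O*t*(-2 - t))
28687 - m(-18, 94) = 28687 - (-1)*94*(-18)*(2 - 18) = 28687 - (-1)*94*(-18)*(-16) = 28687 - 1*(-27072) = 28687 + 27072 = 55759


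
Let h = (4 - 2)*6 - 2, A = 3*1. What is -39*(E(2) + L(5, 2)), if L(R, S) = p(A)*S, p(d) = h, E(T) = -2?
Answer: -702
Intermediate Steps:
A = 3
h = 10 (h = 2*6 - 2 = 12 - 2 = 10)
p(d) = 10
L(R, S) = 10*S
-39*(E(2) + L(5, 2)) = -39*(-2 + 10*2) = -39*(-2 + 20) = -39*18 = -702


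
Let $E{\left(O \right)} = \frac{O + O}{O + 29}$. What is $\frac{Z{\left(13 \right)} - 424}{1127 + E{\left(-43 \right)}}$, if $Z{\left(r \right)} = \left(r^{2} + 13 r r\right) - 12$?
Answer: $\frac{6755}{3966} \approx 1.7032$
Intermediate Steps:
$E{\left(O \right)} = \frac{2 O}{29 + O}$
$Z{\left(r \right)} = -12 + 14 r^{2}$ ($Z{\left(r \right)} = \left(r^{2} + 13 r^{2}\right) - 12 = 14 r^{2} - 12 = -12 + 14 r^{2}$)
$\frac{Z{\left(13 \right)} - 424}{1127 + E{\left(-43 \right)}} = \frac{\left(-12 + 14 \cdot 13^{2}\right) - 424}{1127 + 2 \left(-43\right) \frac{1}{29 - 43}} = \frac{\left(-12 + 14 \cdot 169\right) - 424}{1127 + 2 \left(-43\right) \frac{1}{-14}} = \frac{\left(-12 + 2366\right) - 424}{1127 + 2 \left(-43\right) \left(- \frac{1}{14}\right)} = \frac{2354 - 424}{1127 + \frac{43}{7}} = \frac{1930}{\frac{7932}{7}} = 1930 \cdot \frac{7}{7932} = \frac{6755}{3966}$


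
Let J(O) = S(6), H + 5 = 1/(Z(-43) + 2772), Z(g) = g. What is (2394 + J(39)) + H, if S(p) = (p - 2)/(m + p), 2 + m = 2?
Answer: 19564204/8187 ≈ 2389.7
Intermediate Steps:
m = 0 (m = -2 + 2 = 0)
S(p) = (-2 + p)/p (S(p) = (p - 2)/(0 + p) = (-2 + p)/p)
H = -13644/2729 (H = -5 + 1/(-43 + 2772) = -5 + 1/2729 = -13644/2729 ≈ -4.9996)
J(O) = 2/3 (J(O) = (-2 + 6)/6 = (1/6)*4 = 2/3)
(2394 + J(39)) + H = (2394 + 2/3) - 13644/2729 = 7184/3 - 13644/2729 = 19564204/8187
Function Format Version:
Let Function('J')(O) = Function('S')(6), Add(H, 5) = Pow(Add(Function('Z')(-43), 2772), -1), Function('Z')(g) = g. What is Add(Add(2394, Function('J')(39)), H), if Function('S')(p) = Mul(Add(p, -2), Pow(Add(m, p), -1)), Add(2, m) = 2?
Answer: Rational(19564204, 8187) ≈ 2389.7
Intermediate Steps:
m = 0 (m = Add(-2, 2) = 0)
Function('S')(p) = Mul(Pow(p, -1), Add(-2, p)) (Function('S')(p) = Mul(Add(p, -2), Pow(Add(0, p), -1)) = Mul(Add(-2, p), Pow(p, -1)) = Mul(Pow(p, -1), Add(-2, p)))
H = Rational(-13644, 2729) (H = Add(-5, Pow(Add(-43, 2772), -1)) = Add(-5, Pow(2729, -1)) = Add(-5, Rational(1, 2729)) = Rational(-13644, 2729) ≈ -4.9996)
Function('J')(O) = Rational(2, 3) (Function('J')(O) = Mul(Pow(6, -1), Add(-2, 6)) = Mul(Rational(1, 6), 4) = Rational(2, 3))
Add(Add(2394, Function('J')(39)), H) = Add(Add(2394, Rational(2, 3)), Rational(-13644, 2729)) = Add(Rational(7184, 3), Rational(-13644, 2729)) = Rational(19564204, 8187)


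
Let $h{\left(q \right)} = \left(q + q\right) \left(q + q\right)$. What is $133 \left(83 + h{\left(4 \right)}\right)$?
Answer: $19551$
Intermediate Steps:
$h{\left(q \right)} = 4 q^{2}$ ($h{\left(q \right)} = 2 q 2 q = 4 q^{2}$)
$133 \left(83 + h{\left(4 \right)}\right) = 133 \left(83 + 4 \cdot 4^{2}\right) = 133 \left(83 + 4 \cdot 16\right) = 133 \left(83 + 64\right) = 133 \cdot 147 = 19551$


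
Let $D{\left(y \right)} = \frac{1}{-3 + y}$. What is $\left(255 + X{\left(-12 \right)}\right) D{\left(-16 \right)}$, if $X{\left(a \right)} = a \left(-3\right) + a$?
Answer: $- \frac{279}{19} \approx -14.684$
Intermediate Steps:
$X{\left(a \right)} = - 2 a$ ($X{\left(a \right)} = - 3 a + a = - 2 a$)
$\left(255 + X{\left(-12 \right)}\right) D{\left(-16 \right)} = \frac{255 - -24}{-3 - 16} = \frac{255 + 24}{-19} = 279 \left(- \frac{1}{19}\right) = - \frac{279}{19}$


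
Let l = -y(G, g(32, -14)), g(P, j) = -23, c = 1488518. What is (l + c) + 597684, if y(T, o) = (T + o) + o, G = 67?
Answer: 2086181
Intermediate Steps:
y(T, o) = T + 2*o
l = -21 (l = -(67 + 2*(-23)) = -(67 - 46) = -1*21 = -21)
(l + c) + 597684 = (-21 + 1488518) + 597684 = 1488497 + 597684 = 2086181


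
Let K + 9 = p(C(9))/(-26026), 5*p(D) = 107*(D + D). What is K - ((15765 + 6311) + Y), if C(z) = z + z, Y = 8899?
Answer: -2015975886/65065 ≈ -30984.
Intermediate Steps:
C(z) = 2*z
p(D) = 214*D/5 (p(D) = (107*(D + D))/5 = (107*(2*D))/5 = (214*D)/5 = 214*D/5)
K = -587511/65065 (K = -9 + (214*(2*9)/5)/(-26026) = -9 + ((214/5)*18)*(-1/26026) = -9 + (3852/5)*(-1/26026) = -9 - 1926/65065 = -587511/65065 ≈ -9.0296)
K - ((15765 + 6311) + Y) = -587511/65065 - ((15765 + 6311) + 8899) = -587511/65065 - (22076 + 8899) = -587511/65065 - 1*30975 = -587511/65065 - 30975 = -2015975886/65065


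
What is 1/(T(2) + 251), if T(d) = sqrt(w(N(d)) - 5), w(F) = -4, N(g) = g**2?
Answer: 251/63010 - 3*I/63010 ≈ 0.0039835 - 4.7611e-5*I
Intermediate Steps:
T(d) = 3*I (T(d) = sqrt(-4 - 5) = sqrt(-9) = 3*I)
1/(T(2) + 251) = 1/(3*I + 251) = 1/(251 + 3*I) = (251 - 3*I)/63010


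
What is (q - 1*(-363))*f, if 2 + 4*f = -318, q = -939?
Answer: 46080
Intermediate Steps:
f = -80 (f = -½ + (¼)*(-318) = -½ - 159/2 = -80)
(q - 1*(-363))*f = (-939 - 1*(-363))*(-80) = (-939 + 363)*(-80) = -576*(-80) = 46080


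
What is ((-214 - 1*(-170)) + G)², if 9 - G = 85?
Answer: 14400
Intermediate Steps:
G = -76 (G = 9 - 1*85 = 9 - 85 = -76)
((-214 - 1*(-170)) + G)² = ((-214 - 1*(-170)) - 76)² = ((-214 + 170) - 76)² = (-44 - 76)² = (-120)² = 14400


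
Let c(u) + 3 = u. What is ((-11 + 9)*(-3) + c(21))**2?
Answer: 576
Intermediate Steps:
c(u) = -3 + u
((-11 + 9)*(-3) + c(21))**2 = ((-11 + 9)*(-3) + (-3 + 21))**2 = (-2*(-3) + 18)**2 = (6 + 18)**2 = 24**2 = 576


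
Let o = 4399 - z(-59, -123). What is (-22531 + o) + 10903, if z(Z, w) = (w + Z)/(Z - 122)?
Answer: -1308631/181 ≈ -7230.0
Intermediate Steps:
z(Z, w) = (Z + w)/(-122 + Z)
o = 796037/181 (o = 4399 - (-59 - 123)/(-122 - 59) = 4399 - (-182)/(-181) = 4399 - (-1)*(-182)/181 = 4399 - 1*182/181 = 4399 - 182/181 = 796037/181 ≈ 4398.0)
(-22531 + o) + 10903 = (-22531 + 796037/181) + 10903 = -3282074/181 + 10903 = -1308631/181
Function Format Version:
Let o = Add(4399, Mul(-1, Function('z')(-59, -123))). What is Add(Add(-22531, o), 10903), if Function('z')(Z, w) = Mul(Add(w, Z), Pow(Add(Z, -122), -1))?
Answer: Rational(-1308631, 181) ≈ -7230.0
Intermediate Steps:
Function('z')(Z, w) = Mul(Pow(Add(-122, Z), -1), Add(Z, w)) (Function('z')(Z, w) = Mul(Add(Z, w), Pow(Add(-122, Z), -1)) = Mul(Pow(Add(-122, Z), -1), Add(Z, w)))
o = Rational(796037, 181) (o = Add(4399, Mul(-1, Mul(Pow(Add(-122, -59), -1), Add(-59, -123)))) = Add(4399, Mul(-1, Mul(Pow(-181, -1), -182))) = Add(4399, Mul(-1, Mul(Rational(-1, 181), -182))) = Add(4399, Mul(-1, Rational(182, 181))) = Add(4399, Rational(-182, 181)) = Rational(796037, 181) ≈ 4398.0)
Add(Add(-22531, o), 10903) = Add(Add(-22531, Rational(796037, 181)), 10903) = Add(Rational(-3282074, 181), 10903) = Rational(-1308631, 181)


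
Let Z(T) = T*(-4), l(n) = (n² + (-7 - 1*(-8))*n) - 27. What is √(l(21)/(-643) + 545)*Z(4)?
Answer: -1600*√22505/643 ≈ -373.29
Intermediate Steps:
l(n) = -27 + n + n² (l(n) = (n² + (-7 + 8)*n) - 27 = (n² + 1*n) - 27 = (n² + n) - 27 = (n + n²) - 27 = -27 + n + n²)
Z(T) = -4*T
√(l(21)/(-643) + 545)*Z(4) = √((-27 + 21 + 21²)/(-643) + 545)*(-4*4) = √((-27 + 21 + 441)*(-1/643) + 545)*(-16) = √(435*(-1/643) + 545)*(-16) = √(-435/643 + 545)*(-16) = √(350000/643)*(-16) = (100*√22505/643)*(-16) = -1600*√22505/643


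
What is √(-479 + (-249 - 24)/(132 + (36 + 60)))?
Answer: 3*I*√77045/38 ≈ 21.913*I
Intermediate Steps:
√(-479 + (-249 - 24)/(132 + (36 + 60))) = √(-479 - 273/(132 + 96)) = √(-479 - 273/228) = √(-479 - 273*1/228) = √(-479 - 91/76) = √(-36495/76) = 3*I*√77045/38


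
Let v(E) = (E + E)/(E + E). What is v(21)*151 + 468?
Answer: 619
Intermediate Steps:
v(E) = 1 (v(E) = (2*E)/((2*E)) = (2*E)*(1/(2*E)) = 1)
v(21)*151 + 468 = 1*151 + 468 = 151 + 468 = 619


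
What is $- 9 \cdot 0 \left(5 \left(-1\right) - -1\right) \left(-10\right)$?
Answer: $0$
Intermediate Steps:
$- 9 \cdot 0 \left(5 \left(-1\right) - -1\right) \left(-10\right) = - 9 \cdot 0 \left(-5 + 1\right) \left(-10\right) = - 9 \cdot 0 \left(-4\right) \left(-10\right) = \left(-9\right) 0 \left(-10\right) = 0 \left(-10\right) = 0$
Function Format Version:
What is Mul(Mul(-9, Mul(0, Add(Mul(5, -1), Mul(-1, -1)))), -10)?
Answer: 0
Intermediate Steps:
Mul(Mul(-9, Mul(0, Add(Mul(5, -1), Mul(-1, -1)))), -10) = Mul(Mul(-9, Mul(0, Add(-5, 1))), -10) = Mul(Mul(-9, Mul(0, -4)), -10) = Mul(Mul(-9, 0), -10) = Mul(0, -10) = 0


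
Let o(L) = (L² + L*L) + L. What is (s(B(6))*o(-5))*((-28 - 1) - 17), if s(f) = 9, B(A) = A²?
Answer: -18630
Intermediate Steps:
o(L) = L + 2*L² (o(L) = (L² + L²) + L = 2*L² + L = L + 2*L²)
(s(B(6))*o(-5))*((-28 - 1) - 17) = (9*(-5*(1 + 2*(-5))))*((-28 - 1) - 17) = (9*(-5*(1 - 10)))*(-29 - 17) = (9*(-5*(-9)))*(-46) = (9*45)*(-46) = 405*(-46) = -18630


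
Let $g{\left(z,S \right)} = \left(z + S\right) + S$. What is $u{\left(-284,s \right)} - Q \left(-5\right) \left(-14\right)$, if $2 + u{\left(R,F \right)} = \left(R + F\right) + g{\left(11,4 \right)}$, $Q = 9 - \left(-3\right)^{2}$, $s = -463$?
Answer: $-730$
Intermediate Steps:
$Q = 0$ ($Q = 9 - 9 = 0$)
$g{\left(z,S \right)} = z + 2 S$ ($g{\left(z,S \right)} = \left(S + z\right) + S = z + 2 S$)
$u{\left(R,F \right)} = 17 + F + R$ ($u{\left(R,F \right)} = -2 + \left(\left(R + F\right) + \left(11 + 2 \cdot 4\right)\right) = -2 + \left(\left(F + R\right) + \left(11 + 8\right)\right) = -2 + \left(\left(F + R\right) + 19\right) = -2 + \left(19 + F + R\right) = 17 + F + R$)
$u{\left(-284,s \right)} - Q \left(-5\right) \left(-14\right) = \left(17 - 463 - 284\right) - 0 \left(-5\right) \left(-14\right) = -730 - 0 \left(-14\right) = -730 - 0 = -730 + 0 = -730$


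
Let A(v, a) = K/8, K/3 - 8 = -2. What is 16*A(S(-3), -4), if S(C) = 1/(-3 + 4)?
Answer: 36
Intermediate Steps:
K = 18 (K = 24 + 3*(-2) = 24 - 6 = 18)
S(C) = 1 (S(C) = 1/1 = 1)
A(v, a) = 9/4 (A(v, a) = 18/8 = 18*(⅛) = 9/4)
16*A(S(-3), -4) = 16*(9/4) = 36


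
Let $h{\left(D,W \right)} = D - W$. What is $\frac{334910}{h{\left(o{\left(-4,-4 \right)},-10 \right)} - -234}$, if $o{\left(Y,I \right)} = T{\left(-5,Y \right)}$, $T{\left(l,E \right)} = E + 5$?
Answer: $\frac{66982}{49} \approx 1367.0$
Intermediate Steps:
$T{\left(l,E \right)} = 5 + E$
$o{\left(Y,I \right)} = 5 + Y$
$\frac{334910}{h{\left(o{\left(-4,-4 \right)},-10 \right)} - -234} = \frac{334910}{\left(\left(5 - 4\right) - -10\right) - -234} = \frac{334910}{\left(1 + 10\right) + 234} = \frac{334910}{11 + 234} = \frac{334910}{245} = 334910 \cdot \frac{1}{245} = \frac{66982}{49}$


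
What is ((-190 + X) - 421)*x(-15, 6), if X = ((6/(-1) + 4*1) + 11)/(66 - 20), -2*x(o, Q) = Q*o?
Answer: -1264365/46 ≈ -27486.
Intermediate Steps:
x(o, Q) = -Q*o/2
X = 9/46 (X = ((6*(-1) + 4) + 11)/46 = ((-6 + 4) + 11)*(1/46) = (-2 + 11)*(1/46) = 9*(1/46) = 9/46 ≈ 0.19565)
((-190 + X) - 421)*x(-15, 6) = ((-190 + 9/46) - 421)*(-½*6*(-15)) = (-8731/46 - 421)*45 = -28097/46*45 = -1264365/46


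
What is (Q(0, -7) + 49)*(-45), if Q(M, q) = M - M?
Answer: -2205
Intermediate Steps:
Q(M, q) = 0
(Q(0, -7) + 49)*(-45) = (0 + 49)*(-45) = 49*(-45) = -2205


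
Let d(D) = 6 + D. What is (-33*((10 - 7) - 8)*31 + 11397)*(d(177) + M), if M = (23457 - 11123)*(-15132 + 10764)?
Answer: -889579525248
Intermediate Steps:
M = -53874912 (M = 12334*(-4368) = -53874912)
(-33*((10 - 7) - 8)*31 + 11397)*(d(177) + M) = (-33*((10 - 7) - 8)*31 + 11397)*((6 + 177) - 53874912) = (-33*(3 - 8)*31 + 11397)*(183 - 53874912) = (-33*(-5)*31 + 11397)*(-53874729) = (165*31 + 11397)*(-53874729) = (5115 + 11397)*(-53874729) = 16512*(-53874729) = -889579525248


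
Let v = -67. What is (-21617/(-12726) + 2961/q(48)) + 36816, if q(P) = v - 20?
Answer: 13575158395/369054 ≈ 36784.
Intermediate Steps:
q(P) = -87 (q(P) = -67 - 20 = -87)
(-21617/(-12726) + 2961/q(48)) + 36816 = (-21617/(-12726) + 2961/(-87)) + 36816 = (-21617*(-1/12726) + 2961*(-1/87)) + 36816 = (21617/12726 - 987/29) + 36816 = -11933669/369054 + 36816 = 13575158395/369054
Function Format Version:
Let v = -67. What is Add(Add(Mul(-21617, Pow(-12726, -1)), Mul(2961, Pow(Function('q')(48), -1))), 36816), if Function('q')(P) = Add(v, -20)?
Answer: Rational(13575158395, 369054) ≈ 36784.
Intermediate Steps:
Function('q')(P) = -87 (Function('q')(P) = Add(-67, -20) = -87)
Add(Add(Mul(-21617, Pow(-12726, -1)), Mul(2961, Pow(Function('q')(48), -1))), 36816) = Add(Add(Mul(-21617, Pow(-12726, -1)), Mul(2961, Pow(-87, -1))), 36816) = Add(Add(Mul(-21617, Rational(-1, 12726)), Mul(2961, Rational(-1, 87))), 36816) = Add(Add(Rational(21617, 12726), Rational(-987, 29)), 36816) = Add(Rational(-11933669, 369054), 36816) = Rational(13575158395, 369054)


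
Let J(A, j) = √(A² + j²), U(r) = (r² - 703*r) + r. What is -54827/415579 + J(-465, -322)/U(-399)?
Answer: -54827/415579 + √319909/439299 ≈ -0.13064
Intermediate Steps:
U(r) = r² - 702*r
-54827/415579 + J(-465, -322)/U(-399) = -54827/415579 + √((-465)² + (-322)²)/((-399*(-702 - 399))) = -54827*1/415579 + √(216225 + 103684)/((-399*(-1101))) = -54827/415579 + √319909/439299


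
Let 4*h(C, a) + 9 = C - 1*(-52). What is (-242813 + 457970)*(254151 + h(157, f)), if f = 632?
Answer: 54693124557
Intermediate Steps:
h(C, a) = 43/4 + C/4 (h(C, a) = -9/4 + (C - 1*(-52))/4 = -9/4 + (C + 52)/4 = -9/4 + (52 + C)/4 = -9/4 + (13 + C/4) = 43/4 + C/4)
(-242813 + 457970)*(254151 + h(157, f)) = (-242813 + 457970)*(254151 + (43/4 + (¼)*157)) = 215157*(254151 + (43/4 + 157/4)) = 215157*(254151 + 50) = 215157*254201 = 54693124557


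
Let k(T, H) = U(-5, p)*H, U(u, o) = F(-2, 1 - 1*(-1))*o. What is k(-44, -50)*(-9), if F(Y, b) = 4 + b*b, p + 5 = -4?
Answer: -32400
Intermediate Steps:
p = -9 (p = -5 - 4 = -9)
F(Y, b) = 4 + b**2
U(u, o) = 8*o (U(u, o) = (4 + (1 - 1*(-1))**2)*o = (4 + (1 + 1)**2)*o = (4 + 2**2)*o = (4 + 4)*o = 8*o)
k(T, H) = -72*H (k(T, H) = (8*(-9))*H = -72*H)
k(-44, -50)*(-9) = -72*(-50)*(-9) = 3600*(-9) = -32400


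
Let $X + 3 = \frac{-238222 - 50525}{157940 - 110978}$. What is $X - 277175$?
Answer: $- \frac{1446346887}{5218} \approx -2.7718 \cdot 10^{5}$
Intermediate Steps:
$X = - \frac{47737}{5218}$ ($X = -3 + \frac{-238222 - 50525}{157940 - 110978} = -3 - \frac{288747}{46962} = -3 - \frac{32083}{5218} = - \frac{47737}{5218} \approx -9.1485$)
$X - 277175 = - \frac{47737}{5218} - 277175 = - \frac{1446346887}{5218}$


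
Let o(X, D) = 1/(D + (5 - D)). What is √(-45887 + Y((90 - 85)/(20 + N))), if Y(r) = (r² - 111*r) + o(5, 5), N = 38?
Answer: I*√3859884005/290 ≈ 214.23*I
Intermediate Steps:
o(X, D) = ⅕ (o(X, D) = 1/5 = ⅕)
Y(r) = ⅕ + r² - 111*r (Y(r) = (r² - 111*r) + ⅕ = ⅕ + r² - 111*r)
√(-45887 + Y((90 - 85)/(20 + N))) = √(-45887 + (⅕ + ((90 - 85)/(20 + 38))² - 111*(90 - 85)/(20 + 38))) = √(-45887 + (⅕ + (5/58)² - 555/58)) = √(-45887 + (⅕ + (5*(1/58))² - 555/58)) = √(-45887 + (⅕ + (5/58)² - 111*5/58)) = √(-45887 + (⅕ + 25/3364 - 555/58)) = √(-45887 - 157461/16820) = √(-771976801/16820) = I*√3859884005/290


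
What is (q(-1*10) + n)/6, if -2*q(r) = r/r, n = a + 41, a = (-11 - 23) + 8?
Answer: 29/12 ≈ 2.4167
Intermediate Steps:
a = -26 (a = -34 + 8 = -26)
n = 15 (n = -26 + 41 = 15)
q(r) = -½ (q(r) = -r/(2*r) = -½*1 = -½)
(q(-1*10) + n)/6 = (-½ + 15)/6 = (⅙)*(29/2) = 29/12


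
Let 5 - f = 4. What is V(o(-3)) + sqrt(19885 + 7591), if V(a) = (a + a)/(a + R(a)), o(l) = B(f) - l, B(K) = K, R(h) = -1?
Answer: 8/3 + 2*sqrt(6869) ≈ 168.43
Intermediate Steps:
f = 1 (f = 5 - 1*4 = 5 - 4 = 1)
o(l) = 1 - l
V(a) = 2*a/(-1 + a) (V(a) = (a + a)/(a - 1) = (2*a)/(-1 + a) = 2*a/(-1 + a))
V(o(-3)) + sqrt(19885 + 7591) = 2*(1 - 1*(-3))/(-1 + (1 - 1*(-3))) + sqrt(19885 + 7591) = 2*(1 + 3)/(-1 + (1 + 3)) + sqrt(27476) = 2*4/(-1 + 4) + 2*sqrt(6869) = 2*4/3 + 2*sqrt(6869) = 2*4*(1/3) + 2*sqrt(6869) = 8/3 + 2*sqrt(6869)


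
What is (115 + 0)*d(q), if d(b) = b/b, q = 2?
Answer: 115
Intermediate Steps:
d(b) = 1
(115 + 0)*d(q) = (115 + 0)*1 = 115*1 = 115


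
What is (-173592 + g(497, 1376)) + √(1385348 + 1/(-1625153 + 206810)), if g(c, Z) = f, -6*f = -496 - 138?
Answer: -520459/3 + √2786900229431692509/1418343 ≈ -1.7231e+5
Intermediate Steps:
f = 317/3 (f = -(-496 - 138)/6 = -⅙*(-634) = 317/3 ≈ 105.67)
g(c, Z) = 317/3
(-173592 + g(497, 1376)) + √(1385348 + 1/(-1625153 + 206810)) = (-173592 + 317/3) + √(1385348 + 1/(-1625153 + 206810)) = -520459/3 + √(1385348 + 1/(-1418343)) = -520459/3 + √(1385348 - 1/1418343) = -520459/3 + √(1964898638363/1418343) = -520459/3 + √2786900229431692509/1418343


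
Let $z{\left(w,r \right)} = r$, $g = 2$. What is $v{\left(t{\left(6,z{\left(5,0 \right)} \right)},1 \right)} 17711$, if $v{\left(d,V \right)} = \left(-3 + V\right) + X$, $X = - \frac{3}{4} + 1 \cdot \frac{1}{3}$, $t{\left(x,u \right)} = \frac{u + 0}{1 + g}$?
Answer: $- \frac{513619}{12} \approx -42802.0$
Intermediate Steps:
$t{\left(x,u \right)} = \frac{u}{3}$ ($t{\left(x,u \right)} = \frac{u + 0}{1 + 2} = \frac{u}{3}$)
$X = - \frac{5}{12}$ ($X = \left(-3\right) \frac{1}{4} + 1 \cdot \frac{1}{3} = - \frac{3}{4} + \frac{1}{3} = - \frac{5}{12} \approx -0.41667$)
$v{\left(d,V \right)} = - \frac{41}{12} + V$ ($v{\left(d,V \right)} = \left(-3 + V\right) - \frac{5}{12} = - \frac{41}{12} + V$)
$v{\left(t{\left(6,z{\left(5,0 \right)} \right)},1 \right)} 17711 = \left(- \frac{41}{12} + 1\right) 17711 = \left(- \frac{29}{12}\right) 17711 = - \frac{513619}{12}$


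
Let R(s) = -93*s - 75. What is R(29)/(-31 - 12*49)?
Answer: 2772/619 ≈ 4.4782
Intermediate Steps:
R(s) = -75 - 93*s
R(29)/(-31 - 12*49) = (-75 - 93*29)/(-31 - 12*49) = (-75 - 2697)/(-31 - 588) = -2772/(-619) = -2772*(-1/619) = 2772/619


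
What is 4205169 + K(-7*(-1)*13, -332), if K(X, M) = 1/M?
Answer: 1396116107/332 ≈ 4.2052e+6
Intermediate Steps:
4205169 + K(-7*(-1)*13, -332) = 4205169 + 1/(-332) = 4205169 - 1/332 = 1396116107/332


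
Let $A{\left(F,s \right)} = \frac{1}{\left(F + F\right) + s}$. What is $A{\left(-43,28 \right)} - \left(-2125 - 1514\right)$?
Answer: $\frac{211061}{58} \approx 3639.0$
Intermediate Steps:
$A{\left(F,s \right)} = \frac{1}{s + 2 F}$ ($A{\left(F,s \right)} = \frac{1}{2 F + s} = \frac{1}{s + 2 F}$)
$A{\left(-43,28 \right)} - \left(-2125 - 1514\right) = \frac{1}{28 + 2 \left(-43\right)} - \left(-2125 - 1514\right) = \frac{1}{28 - 86} - \left(-2125 - 1514\right) = \frac{1}{-58} - -3639 = - \frac{1}{58} + 3639 = \frac{211061}{58}$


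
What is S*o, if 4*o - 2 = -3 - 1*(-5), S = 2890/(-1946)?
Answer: -1445/973 ≈ -1.4851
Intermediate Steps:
S = -1445/973 (S = 2890*(-1/1946) = -1445/973 ≈ -1.4851)
o = 1 (o = 1/2 + (-3 - 1*(-5))/4 = 1/2 + (-3 + 5)/4 = 1/2 + (1/4)*2 = 1/2 + 1/2 = 1)
S*o = -1445/973*1 = -1445/973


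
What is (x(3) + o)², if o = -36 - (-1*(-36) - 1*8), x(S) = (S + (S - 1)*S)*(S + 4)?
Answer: 1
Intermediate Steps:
x(S) = (4 + S)*(S + S*(-1 + S)) (x(S) = (S + (-1 + S)*S)*(4 + S) = (S + S*(-1 + S))*(4 + S) = (4 + S)*(S + S*(-1 + S)))
o = -64 (o = -36 - (36 - 8) = -36 - 1*28 = -36 - 28 = -64)
(x(3) + o)² = (3²*(4 + 3) - 64)² = (9*7 - 64)² = (63 - 64)² = (-1)² = 1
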